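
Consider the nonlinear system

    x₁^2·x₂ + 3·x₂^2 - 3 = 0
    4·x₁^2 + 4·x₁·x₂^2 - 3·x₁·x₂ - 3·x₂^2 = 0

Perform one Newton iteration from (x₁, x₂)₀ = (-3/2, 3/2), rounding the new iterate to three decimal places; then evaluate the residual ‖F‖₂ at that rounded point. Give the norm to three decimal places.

2.353

At (-3/2, 3/2): F = (7.125, -4.500).
Jacobian J = [[2·x₁·x₂, x₁^2 + 6·x₂], [8·x₁ + 4·x₂^2 - 3·x₂, 8·x₁·x₂ - 3·x₁ - 6·x₂]].
At the point, J = [[-4.500, 11.250], [-7.500, -22.500]] (det J = 185.625).
Solving J·Δ = −F gives Δ = (0.591, -0.397).
Then the next iterate is (x₁, x₂)₁ = (-0.909, 1.103).
Re-evaluating at (-0.909, 1.103): F = (1.56121, -1.76041), so ‖F‖₂ = 2.353.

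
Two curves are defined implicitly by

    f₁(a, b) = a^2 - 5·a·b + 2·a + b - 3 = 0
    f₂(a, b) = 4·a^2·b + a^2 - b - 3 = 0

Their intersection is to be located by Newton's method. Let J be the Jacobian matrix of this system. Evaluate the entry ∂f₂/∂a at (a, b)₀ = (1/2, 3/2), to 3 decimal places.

∂f₂/∂a = 8·a·b + 2·a.
At (1/2, 3/2) this is 7.000.

7.000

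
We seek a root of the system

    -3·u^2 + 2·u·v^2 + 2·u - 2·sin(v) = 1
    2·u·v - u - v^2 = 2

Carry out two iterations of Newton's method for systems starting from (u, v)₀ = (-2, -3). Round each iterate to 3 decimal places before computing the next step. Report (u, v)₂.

(-0.913, -0.940)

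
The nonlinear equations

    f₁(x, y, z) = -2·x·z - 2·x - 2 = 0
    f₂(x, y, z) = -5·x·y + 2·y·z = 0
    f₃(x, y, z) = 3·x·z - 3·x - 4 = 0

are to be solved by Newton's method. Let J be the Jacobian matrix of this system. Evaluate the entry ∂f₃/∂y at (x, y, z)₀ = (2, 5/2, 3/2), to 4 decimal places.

0.0000

∂f₃/∂y = 0.
At (2, 5/2, 3/2) this is 0.0000.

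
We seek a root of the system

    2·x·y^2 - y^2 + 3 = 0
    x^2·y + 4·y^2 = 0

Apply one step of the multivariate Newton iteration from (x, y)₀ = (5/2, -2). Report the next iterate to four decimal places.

(1.9569, -1.0840)

At (5/2, -2): F = (19.0000, 3.5000).
Jacobian J = [[2·y^2, 4·x·y - 2·y], [2·x·y, x^2 + 8·y]].
At the point, J = [[8.0000, -16.0000], [-10.0000, -9.7500]] (det J = -238.0000).
Solving J·Δ = −F gives Δ = (-0.5431, 0.9160).
Then the next iterate is (x, y)₁ = (1.9569, -1.0840).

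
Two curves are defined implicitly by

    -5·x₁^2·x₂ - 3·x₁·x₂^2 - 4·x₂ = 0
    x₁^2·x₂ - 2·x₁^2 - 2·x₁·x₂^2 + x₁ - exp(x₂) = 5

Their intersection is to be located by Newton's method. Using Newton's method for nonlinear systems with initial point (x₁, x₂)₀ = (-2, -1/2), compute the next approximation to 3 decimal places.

(-0.425, -0.614)

At (-2, -1/2): F = (13.500, -16.60653).
Jacobian J = [[-10·x₁·x₂ - 3·x₂^2, -5·x₁^2 - 6·x₁·x₂ - 4], [2·x₁·x₂ - 4·x₁ - 2·x₂^2 + 1, x₁^2 - 4·x₁·x₂ - exp(x₂)]].
At the point, J = [[-10.750, -30.000], [10.500, -0.60653]] (det J = 321.52020).
Solving J·Δ = −F gives Δ = (1.575, -0.114).
Then the next iterate is (x₁, x₂)₁ = (-0.425, -0.614).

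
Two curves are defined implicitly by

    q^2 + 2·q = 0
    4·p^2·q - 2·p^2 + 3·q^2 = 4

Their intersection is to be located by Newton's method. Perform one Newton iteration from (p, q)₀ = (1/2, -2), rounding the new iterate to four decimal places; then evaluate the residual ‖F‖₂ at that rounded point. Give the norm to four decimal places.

3.0250

At (1/2, -2): F = (0.0000, 5.5000).
Jacobian J = [[0, 2·q + 2], [8·p·q - 4·p, 4·p^2 + 6·q]].
At the point, J = [[0.0000, -2.0000], [-10.0000, -11.0000]] (det J = -20.0000).
Solving J·Δ = −F gives Δ = (0.5500, 0.0000).
Then the next iterate is (p, q)₁ = (1.0500, -2.0000).
Re-evaluating at (1.0500, -2.0000): F = (0.0000, -3.0250), so ‖F‖₂ = 3.0250.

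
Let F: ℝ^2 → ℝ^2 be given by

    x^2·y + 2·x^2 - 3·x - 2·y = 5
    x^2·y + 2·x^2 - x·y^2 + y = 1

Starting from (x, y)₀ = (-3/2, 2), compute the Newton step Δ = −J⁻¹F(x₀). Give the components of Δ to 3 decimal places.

(0.279, -1.247)

At (-3/2, 2): F = (4.500, 16.000).
Jacobian J = [[2·x·y + 4·x - 3, x^2 - 2], [2·x·y + 4·x - y^2, x^2 - 2·x·y + 1]].
At the point, J = [[-15.000, 0.250], [-16.000, 9.250]] (det J = -134.750).
Solving J·Δ = −F gives Δ = (0.279, -1.247).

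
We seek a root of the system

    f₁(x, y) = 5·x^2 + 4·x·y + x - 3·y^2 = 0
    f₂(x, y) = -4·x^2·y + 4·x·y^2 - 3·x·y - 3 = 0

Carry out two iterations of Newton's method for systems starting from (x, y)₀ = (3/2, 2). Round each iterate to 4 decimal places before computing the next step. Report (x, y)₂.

At (3/2, 2): F = (12.7500, -6.0000).
Jacobian J = [[10·x + 4·y + 1, 4·x - 6·y], [-8·x·y + 4·y^2 - 3·y, -4·x^2 + 8·x·y - 3·x]].
At the point, J = [[24.0000, -6.0000], [-14.0000, 10.5000]] (det J = 168.0000).
Solving J·Δ = −F gives Δ = (-0.5826, -0.2054).
Then the next iterate is (x, y)₁ = (0.9174, 1.7946).
Round to (0.9174, 1.7946) and repeat: F = (2.049210, -2.162329), J = [[17.3524, -7.0980], [-5.672372, 7.052237]].
Δ = (0.0109, 0.3154), so (x, y)₂ = (0.9283, 2.1100).

(0.9283, 2.1100)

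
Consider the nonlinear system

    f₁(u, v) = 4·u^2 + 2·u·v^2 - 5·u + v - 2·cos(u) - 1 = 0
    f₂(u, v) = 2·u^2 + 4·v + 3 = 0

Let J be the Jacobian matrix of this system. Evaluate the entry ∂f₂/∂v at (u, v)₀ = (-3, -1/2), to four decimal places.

4.0000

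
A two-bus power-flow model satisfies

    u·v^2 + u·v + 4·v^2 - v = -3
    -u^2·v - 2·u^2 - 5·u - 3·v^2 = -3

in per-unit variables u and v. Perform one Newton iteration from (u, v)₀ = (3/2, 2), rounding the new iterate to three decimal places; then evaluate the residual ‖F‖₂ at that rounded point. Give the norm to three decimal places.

10.072

At (3/2, 2): F = (26.000, -25.500).
Jacobian J = [[v^2 + v, 2·u·v + u + 8·v - 1], [-2·u·v - 4·u - 5, -u^2 - 6·v]].
At the point, J = [[6.000, 22.500], [-17.000, -14.250]] (det J = 297.000).
Solving J·Δ = −F gives Δ = (-0.684, -0.973).
Then the next iterate is (u, v)₁ = (0.816, 1.027).
Re-evaluating at (0.816, 1.027): F = (7.89061, -6.25973), so ‖F‖₂ = 10.072.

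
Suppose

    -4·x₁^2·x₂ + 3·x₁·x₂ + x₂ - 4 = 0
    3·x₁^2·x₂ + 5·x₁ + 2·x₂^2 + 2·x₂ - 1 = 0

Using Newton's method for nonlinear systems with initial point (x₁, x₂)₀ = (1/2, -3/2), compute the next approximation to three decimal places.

At (1/2, -3/2): F = (-6.250, 1.875).
Jacobian J = [[-8·x₁·x₂ + 3·x₂, -4·x₁^2 + 3·x₁ + 1], [6·x₁·x₂ + 5, 3·x₁^2 + 4·x₂ + 2]].
At the point, J = [[1.500, 1.500], [0.500, -3.250]] (det J = -5.625).
Solving J·Δ = −F gives Δ = (3.111, 1.056).
Then the next iterate is (x₁, x₂)₁ = (3.611, -0.444).

(3.611, -0.444)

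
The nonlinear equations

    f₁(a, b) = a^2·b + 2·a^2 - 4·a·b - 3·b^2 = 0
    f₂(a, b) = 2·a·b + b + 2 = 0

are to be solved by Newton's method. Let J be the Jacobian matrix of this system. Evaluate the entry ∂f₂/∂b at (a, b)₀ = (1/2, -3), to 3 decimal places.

∂f₂/∂b = 2·a + 1.
At (1/2, -3) this is 2.000.

2.000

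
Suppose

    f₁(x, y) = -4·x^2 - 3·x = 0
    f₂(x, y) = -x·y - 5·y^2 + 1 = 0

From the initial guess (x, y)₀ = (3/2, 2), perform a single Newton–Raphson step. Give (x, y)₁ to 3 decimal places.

(0.600, 1.060)

At (3/2, 2): F = (-13.500, -22.000).
Jacobian J = [[-8·x - 3, 0], [-y, -x - 10·y]].
At the point, J = [[-15.000, 0.000], [-2.000, -21.500]] (det J = 322.500).
Solving J·Δ = −F gives Δ = (-0.900, -0.940).
Then the next iterate is (x, y)₁ = (0.600, 1.060).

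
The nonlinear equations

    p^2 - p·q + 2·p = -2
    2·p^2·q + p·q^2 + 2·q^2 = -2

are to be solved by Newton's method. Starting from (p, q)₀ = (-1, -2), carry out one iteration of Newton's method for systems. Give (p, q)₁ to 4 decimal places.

(-1.0000, -1.0000)

At (-1, -2): F = (-1.0000, 2.0000).
Jacobian J = [[2·p - q + 2, -p], [4·p·q + q^2, 2·p^2 + 2·p·q + 4·q]].
At the point, J = [[2.0000, 1.0000], [12.0000, -2.0000]] (det J = -16.0000).
Solving J·Δ = −F gives Δ = (0.0000, 1.0000).
Then the next iterate is (p, q)₁ = (-1.0000, -1.0000).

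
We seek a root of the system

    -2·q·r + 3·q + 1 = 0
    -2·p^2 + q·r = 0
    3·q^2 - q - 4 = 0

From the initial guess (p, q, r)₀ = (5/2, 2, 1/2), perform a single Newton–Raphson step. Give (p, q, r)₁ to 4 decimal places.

(1.5182, 1.4545, 1.4773)

At (5/2, 2, 1/2): F = (5.0000, -11.5000, 6.0000).
Jacobian J = [[0, -2·r + 3, -2·q], [-4·p, r, q], [0, 6·q - 1, 0]].
At the point, J = [[0.0000, 2.0000, -4.0000], [-10.0000, 0.5000, 2.0000], [0.0000, 11.0000, 0.0000]] (det J = 440.0000).
Solving J·Δ = −F gives Δ = (-0.9818, -0.5455, 0.9773).
Then the next iterate is (p, q, r)₁ = (1.5182, 1.4545, 1.4773).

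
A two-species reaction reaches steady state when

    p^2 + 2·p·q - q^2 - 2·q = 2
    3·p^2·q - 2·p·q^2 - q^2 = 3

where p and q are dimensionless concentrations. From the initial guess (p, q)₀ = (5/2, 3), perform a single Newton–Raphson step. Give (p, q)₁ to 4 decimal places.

(1.8052, 1.8690)

At (5/2, 3): F = (4.2500, -0.7500).
Jacobian J = [[2·p + 2·q, 2·p - 2·q - 2], [6·p·q - 2·q^2, 3·p^2 - 4·p·q - 2·q]].
At the point, J = [[11.0000, -3.0000], [27.0000, -17.2500]] (det J = -108.7500).
Solving J·Δ = −F gives Δ = (-0.6948, -1.1310).
Then the next iterate is (p, q)₁ = (1.8052, 1.8690).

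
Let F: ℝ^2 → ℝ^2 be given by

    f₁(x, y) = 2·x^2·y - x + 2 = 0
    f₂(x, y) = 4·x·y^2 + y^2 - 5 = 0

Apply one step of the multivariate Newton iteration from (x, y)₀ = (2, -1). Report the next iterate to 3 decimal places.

At (2, -1): F = (-8.000, 4.000).
Jacobian J = [[4·x·y - 1, 2·x^2], [4·y^2, 8·x·y + 2·y]].
At the point, J = [[-9.000, 8.000], [4.000, -18.000]] (det J = 130.000).
Solving J·Δ = −F gives Δ = (-0.862, 0.031).
Then the next iterate is (x, y)₁ = (1.138, -0.969).

(1.138, -0.969)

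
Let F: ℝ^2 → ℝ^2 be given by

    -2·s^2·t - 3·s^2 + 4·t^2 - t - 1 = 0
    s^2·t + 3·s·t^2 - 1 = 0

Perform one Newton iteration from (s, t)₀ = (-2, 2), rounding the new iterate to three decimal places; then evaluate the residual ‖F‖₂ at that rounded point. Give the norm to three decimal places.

At (-2, 2): F = (-15.000, -17.000).
Jacobian J = [[-4·s·t - 6·s, -2·s^2 + 8·t - 1], [2·s·t + 3·t^2, s^2 + 6·s·t]].
At the point, J = [[28.000, 7.000], [4.000, -20.000]] (det J = -588.000).
Solving J·Δ = −F gives Δ = (0.713, -0.707).
Then the next iterate is (s, t)₁ = (-1.287, 1.293).
Re-evaluating at (-1.287, 1.293): F = (-4.85808, -5.31332), so ‖F‖₂ = 7.199.

7.199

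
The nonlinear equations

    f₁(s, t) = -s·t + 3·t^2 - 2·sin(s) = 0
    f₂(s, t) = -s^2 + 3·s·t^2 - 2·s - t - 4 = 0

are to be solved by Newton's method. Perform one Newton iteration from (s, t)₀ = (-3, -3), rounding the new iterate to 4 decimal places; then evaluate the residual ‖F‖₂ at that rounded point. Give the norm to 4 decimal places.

At (-3, -3): F = (18.282240, -85.0000).
Jacobian J = [[-t - 2·cos(s), -s + 6·t], [-2·s + 3·t^2 - 2, 6·s·t - 1]].
At the point, J = [[4.979985, -15.0000], [31.0000, 53.0000]] (det J = 728.939205).
Solving J·Δ = −F gives Δ = (0.4198, 1.3582).
Then the next iterate is (s, t)₁ = (-2.5802, -1.6418).
Re-evaluating at (-2.5802, -1.6418): F = (4.915081, -24.720075), so ‖F‖₂ = 25.2040.

25.2040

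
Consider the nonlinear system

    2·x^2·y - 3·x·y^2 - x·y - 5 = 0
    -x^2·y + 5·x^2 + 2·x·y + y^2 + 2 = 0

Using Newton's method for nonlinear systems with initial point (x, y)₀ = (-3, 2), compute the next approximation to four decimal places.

(-1.3553, 1.8158)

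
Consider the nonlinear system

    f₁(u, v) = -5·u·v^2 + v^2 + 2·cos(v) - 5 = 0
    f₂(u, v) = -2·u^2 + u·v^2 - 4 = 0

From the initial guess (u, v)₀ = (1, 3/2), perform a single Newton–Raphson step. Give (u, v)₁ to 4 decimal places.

At (1, 3/2): F = (-13.858526, -3.7500).
Jacobian J = [[-5·v^2, -10·u·v + 2·v - 2·sin(v)], [-4·u + v^2, 2·u·v]].
At the point, J = [[-11.2500, -13.994990], [-1.7500, 3.0000]] (det J = -58.241232).
Solving J·Δ = −F gives Δ = (-1.6150, 0.3079).
Then the next iterate is (u, v)₁ = (-0.6150, 1.8079).

(-0.6150, 1.8079)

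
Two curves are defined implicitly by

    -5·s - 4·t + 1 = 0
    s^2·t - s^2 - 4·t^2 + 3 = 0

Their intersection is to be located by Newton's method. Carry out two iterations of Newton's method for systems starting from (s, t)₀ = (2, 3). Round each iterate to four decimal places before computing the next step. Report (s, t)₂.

At (2, 3): F = (-21.0000, -25.0000).
Jacobian J = [[-5, -4], [2·s·t - 2·s, s^2 - 8·t]].
At the point, J = [[-5.0000, -4.0000], [8.0000, -20.0000]] (det J = 132.0000).
Solving J·Δ = −F gives Δ = (-2.4242, -2.2197).
Then the next iterate is (s, t)₁ = (-0.4242, 0.7803).
Round to (-0.4242, 0.7803) and repeat: F = (-0.0002, 0.524994), J = [[-5.0000, -4.0000], [0.186393, -6.062454]].
Δ = (-0.0677, 0.0845), so (s, t)₂ = (-0.4919, 0.8648).

(-0.4919, 0.8648)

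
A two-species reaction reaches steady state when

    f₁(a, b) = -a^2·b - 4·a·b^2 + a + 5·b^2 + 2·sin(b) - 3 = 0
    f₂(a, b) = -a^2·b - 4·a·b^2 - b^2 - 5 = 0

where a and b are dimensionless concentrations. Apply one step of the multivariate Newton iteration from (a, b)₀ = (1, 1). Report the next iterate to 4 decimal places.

(0.6092, 0.2132)

At (1, 1): F = (-0.317058, -11.0000).
Jacobian J = [[-2·a·b - 4·b^2 + 1, -a^2 - 8·a·b + 10·b + 2·cos(b)], [-2·a·b - 4·b^2, -a^2 - 8·a·b - 2·b]].
At the point, J = [[-5.0000, 2.080605], [-6.0000, -11.0000]] (det J = 67.483628).
Solving J·Δ = −F gives Δ = (-0.3908, -0.7868).
Then the next iterate is (a, b)₁ = (0.6092, 0.2132).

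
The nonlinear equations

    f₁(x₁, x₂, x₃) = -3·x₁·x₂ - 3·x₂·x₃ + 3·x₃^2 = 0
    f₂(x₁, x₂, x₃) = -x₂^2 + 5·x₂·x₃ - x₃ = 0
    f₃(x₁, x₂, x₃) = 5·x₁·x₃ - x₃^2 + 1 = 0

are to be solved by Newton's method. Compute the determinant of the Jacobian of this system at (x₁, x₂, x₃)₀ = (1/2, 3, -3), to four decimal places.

J = [[-3·x₂, -3·x₁ - 3·x₃, -3·x₂ + 6·x₃], [0, -2·x₂ + 5·x₃, 5·x₂ - 1], [5·x₃, 0, 5·x₁ - 2·x₃]].
At the point, J = [[-9.0000, 7.5000, -27.0000], [0.0000, -21.0000, 14.0000], [-15.0000, 0.0000, 8.5000]].
det J = 8536.5000.

8536.5000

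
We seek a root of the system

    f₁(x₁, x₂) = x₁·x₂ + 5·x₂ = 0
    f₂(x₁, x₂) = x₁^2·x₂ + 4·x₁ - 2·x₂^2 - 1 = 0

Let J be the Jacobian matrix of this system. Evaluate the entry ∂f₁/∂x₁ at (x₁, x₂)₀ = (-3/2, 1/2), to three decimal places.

∂f₁/∂x₁ = x₂.
At (-3/2, 1/2) this is 0.500.

0.500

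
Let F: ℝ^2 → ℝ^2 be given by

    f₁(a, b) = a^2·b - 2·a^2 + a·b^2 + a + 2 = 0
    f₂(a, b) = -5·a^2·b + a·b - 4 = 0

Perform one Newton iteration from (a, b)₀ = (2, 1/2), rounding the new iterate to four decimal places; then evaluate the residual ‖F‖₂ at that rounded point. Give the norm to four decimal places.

At (2, 1/2): F = (-1.5000, -13.0000).
Jacobian J = [[2·a·b - 4·a + b^2 + 1, a^2 + 2·a·b], [-10·a·b + b, -5·a^2 + a]].
At the point, J = [[-4.7500, 6.0000], [-9.5000, -18.0000]] (det J = 142.5000).
Solving J·Δ = −F gives Δ = (-0.7368, -0.3333).
Then the next iterate is (a, b)₁ = (1.2632, 0.1667).
Re-evaluating at (1.2632, 0.1667): F = (0.372953, -5.119419), so ‖F‖₂ = 5.1330.

5.1330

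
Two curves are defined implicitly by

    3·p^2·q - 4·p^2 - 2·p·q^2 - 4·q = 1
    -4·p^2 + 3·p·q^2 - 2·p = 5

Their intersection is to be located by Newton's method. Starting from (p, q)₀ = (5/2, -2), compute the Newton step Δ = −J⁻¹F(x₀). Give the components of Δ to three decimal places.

At (5/2, -2): F = (-75.500, -5.000).
Jacobian J = [[6·p·q - 8·p - 2·q^2, 3·p^2 - 4·p·q - 4], [-8·p + 3·q^2 - 2, 6·p·q]].
At the point, J = [[-58.000, 34.750], [-10.000, -30.000]] (det J = 2087.500).
Solving J·Δ = −F gives Δ = (-1.168, 0.223).

(-1.168, 0.223)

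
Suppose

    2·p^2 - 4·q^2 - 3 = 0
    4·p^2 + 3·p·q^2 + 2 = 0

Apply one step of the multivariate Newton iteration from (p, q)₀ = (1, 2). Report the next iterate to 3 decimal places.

At (1, 2): F = (-17.000, 18.000).
Jacobian J = [[4·p, -8·q], [8·p + 3·q^2, 6·p·q]].
At the point, J = [[4.000, -16.000], [20.000, 12.000]] (det J = 368.000).
Solving J·Δ = −F gives Δ = (-0.228, -1.120).
Then the next iterate is (p, q)₁ = (0.772, 0.880).

(0.772, 0.880)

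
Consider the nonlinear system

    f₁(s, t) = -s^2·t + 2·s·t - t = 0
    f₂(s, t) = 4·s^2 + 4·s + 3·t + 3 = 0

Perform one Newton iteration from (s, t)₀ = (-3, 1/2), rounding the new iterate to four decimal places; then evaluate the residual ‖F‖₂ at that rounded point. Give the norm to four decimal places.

At (-3, 1/2): F = (-8.0000, 28.5000).
Jacobian J = [[-2·s·t + 2·t, -s^2 + 2·s - 1], [8·s + 4, 3]].
At the point, J = [[4.0000, -16.0000], [-20.0000, 3.0000]] (det J = -308.0000).
Solving J·Δ = −F gives Δ = (1.4026, -0.1494).
Then the next iterate is (s, t)₁ = (-1.5974, 0.3506).
Re-evaluating at (-1.5974, 0.3506): F = (-2.365318, 7.868947), so ‖F‖₂ = 8.2168.

8.2168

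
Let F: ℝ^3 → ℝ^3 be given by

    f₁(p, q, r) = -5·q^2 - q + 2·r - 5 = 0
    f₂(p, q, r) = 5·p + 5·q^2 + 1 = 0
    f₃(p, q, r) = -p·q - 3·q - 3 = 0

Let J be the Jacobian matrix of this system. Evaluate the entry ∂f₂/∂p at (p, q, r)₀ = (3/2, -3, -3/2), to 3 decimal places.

5.000

∂f₂/∂p = 5.
At (3/2, -3, -3/2) this is 5.000.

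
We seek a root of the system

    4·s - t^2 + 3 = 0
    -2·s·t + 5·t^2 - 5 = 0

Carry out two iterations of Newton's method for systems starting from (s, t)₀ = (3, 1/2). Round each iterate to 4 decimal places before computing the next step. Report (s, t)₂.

(-0.4962, -1.2354)

At (3, 1/2): F = (14.7500, -6.7500).
Jacobian J = [[4, -2·t], [-2·t, -2·s + 10·t]].
At the point, J = [[4.0000, -1.0000], [-1.0000, -1.0000]] (det J = -5.0000).
Solving J·Δ = −F gives Δ = (-4.3000, -2.4500).
Then the next iterate is (s, t)₁ = (-1.3000, -1.9500).
Round to (-1.3000, -1.9500) and repeat: F = (-6.0025, 8.9425), J = [[4.0000, 3.9000], [3.9000, -16.9000]].
Δ = (0.8038, 0.7146), so (s, t)₂ = (-0.4962, -1.2354).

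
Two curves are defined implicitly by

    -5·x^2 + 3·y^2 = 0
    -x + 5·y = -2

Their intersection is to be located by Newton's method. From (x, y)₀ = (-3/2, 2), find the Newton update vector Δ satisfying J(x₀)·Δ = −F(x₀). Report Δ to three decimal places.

(1.819, -2.336)

At (-3/2, 2): F = (0.750, 13.500).
Jacobian J = [[-10·x, 6·y], [-1, 5]].
At the point, J = [[15.000, 12.000], [-1.000, 5.000]] (det J = 87.000).
Solving J·Δ = −F gives Δ = (1.819, -2.336).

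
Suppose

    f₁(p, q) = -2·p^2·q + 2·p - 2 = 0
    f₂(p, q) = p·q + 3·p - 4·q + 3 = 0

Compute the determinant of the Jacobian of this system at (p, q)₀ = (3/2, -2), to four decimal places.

J = [[-4·p·q + 2, -2·p^2], [q + 3, p - 4]].
At the point, J = [[14.0000, -4.5000], [1.0000, -2.5000]].
det J = -30.5000.

-30.5000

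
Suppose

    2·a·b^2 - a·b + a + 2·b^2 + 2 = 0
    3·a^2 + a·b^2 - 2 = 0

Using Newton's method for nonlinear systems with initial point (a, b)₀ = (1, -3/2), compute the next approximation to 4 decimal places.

(0.9797, -0.4725)

At (1, -3/2): F = (13.5000, 3.2500).
Jacobian J = [[2·b^2 - b + 1, 4·a·b - a + 4·b], [6·a + b^2, 2·a·b]].
At the point, J = [[7.0000, -13.0000], [8.2500, -3.0000]] (det J = 86.2500).
Solving J·Δ = −F gives Δ = (-0.0203, 1.0275).
Then the next iterate is (a, b)₁ = (0.9797, -0.4725).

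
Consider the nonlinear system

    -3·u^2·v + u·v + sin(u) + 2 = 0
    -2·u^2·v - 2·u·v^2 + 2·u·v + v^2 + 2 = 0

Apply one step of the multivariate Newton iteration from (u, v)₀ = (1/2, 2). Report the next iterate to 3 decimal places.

(0.989, 3.816)

At (1/2, 2): F = (1.97943, 3.000).
Jacobian J = [[-6·u·v + v + cos(u), -3·u^2 + u], [-4·u·v - 2·v^2 + 2·v, -2·u^2 - 4·u·v + 2·u + 2·v]].
At the point, J = [[-3.12242, -0.250], [-8.000, 0.500]] (det J = -3.56121).
Solving J·Δ = −F gives Δ = (0.489, 1.816).
Then the next iterate is (u, v)₁ = (0.989, 3.816).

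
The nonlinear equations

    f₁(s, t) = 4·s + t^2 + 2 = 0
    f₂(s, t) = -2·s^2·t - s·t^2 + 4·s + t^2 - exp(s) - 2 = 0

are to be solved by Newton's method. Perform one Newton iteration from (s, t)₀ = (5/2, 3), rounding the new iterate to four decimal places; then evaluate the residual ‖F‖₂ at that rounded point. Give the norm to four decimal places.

15.7389

At (5/2, 3): F = (21.0000, -55.182494).
Jacobian J = [[4, 2·t], [-4·s·t - t^2 - exp(s) + 4, -2·s^2 - 2·s·t + 2·t]].
At the point, J = [[4.0000, 6.0000], [-47.182494, -21.5000]] (det J = 197.094964).
Solving J·Δ = −F gives Δ = (0.6109, -3.9073).
Then the next iterate is (s, t)₁ = (3.1109, -0.9073).
Re-evaluating at (3.1109, -0.9073): F = (15.266793, 3.825841), so ‖F‖₂ = 15.7389.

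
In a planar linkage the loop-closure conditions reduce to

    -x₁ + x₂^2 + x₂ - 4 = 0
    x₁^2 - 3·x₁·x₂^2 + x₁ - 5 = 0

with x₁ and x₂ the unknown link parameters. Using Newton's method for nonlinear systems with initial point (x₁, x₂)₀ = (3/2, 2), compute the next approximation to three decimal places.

At (3/2, 2): F = (0.500, -19.250).
Jacobian J = [[-1, 2·x₂ + 1], [2·x₁ - 3·x₂^2 + 1, -6·x₁·x₂]].
At the point, J = [[-1.000, 5.000], [-8.000, -18.000]] (det J = 58.000).
Solving J·Δ = −F gives Δ = (-1.504, -0.401).
Then the next iterate is (x₁, x₂)₁ = (-0.004, 1.599).

(-0.004, 1.599)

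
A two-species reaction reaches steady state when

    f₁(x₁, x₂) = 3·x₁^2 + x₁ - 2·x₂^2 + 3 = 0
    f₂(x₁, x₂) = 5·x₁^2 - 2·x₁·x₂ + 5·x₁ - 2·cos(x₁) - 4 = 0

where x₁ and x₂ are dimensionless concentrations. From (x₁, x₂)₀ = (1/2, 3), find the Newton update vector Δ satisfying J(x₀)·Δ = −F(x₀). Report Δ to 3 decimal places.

At (1/2, 3): F = (-13.750, -5.00517).
Jacobian J = [[6·x₁ + 1, -4·x₂], [10·x₁ - 2·x₂ + 2·sin(x₁) + 5, -2·x₁]].
At the point, J = [[4.000, -12.000], [4.95885, -1.000]] (det J = 55.50621).
Solving J·Δ = −F gives Δ = (0.834, -0.868).

(0.834, -0.868)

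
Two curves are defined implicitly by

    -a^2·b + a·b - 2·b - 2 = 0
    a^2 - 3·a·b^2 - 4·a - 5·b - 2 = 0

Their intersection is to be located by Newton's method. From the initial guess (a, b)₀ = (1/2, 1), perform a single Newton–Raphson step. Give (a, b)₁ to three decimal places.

(1.649, -1.143)

At (1/2, 1): F = (-3.750, -10.250).
Jacobian J = [[-2·a·b + b, -a^2 + a - 2], [2·a - 3·b^2 - 4, -6·a·b - 5]].
At the point, J = [[0.000, -1.750], [-6.000, -8.000]] (det J = -10.500).
Solving J·Δ = −F gives Δ = (1.149, -2.143).
Then the next iterate is (a, b)₁ = (1.649, -1.143).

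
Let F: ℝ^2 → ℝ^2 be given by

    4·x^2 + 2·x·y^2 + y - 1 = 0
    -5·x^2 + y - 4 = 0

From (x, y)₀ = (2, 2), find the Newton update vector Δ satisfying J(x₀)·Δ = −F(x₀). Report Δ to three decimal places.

At (2, 2): F = (33.000, -22.000).
Jacobian J = [[8·x + 2·y^2, 4·x·y + 1], [-10·x, 1]].
At the point, J = [[24.000, 17.000], [-20.000, 1.000]] (det J = 364.000).
Solving J·Δ = −F gives Δ = (-1.118, -0.363).

(-1.118, -0.363)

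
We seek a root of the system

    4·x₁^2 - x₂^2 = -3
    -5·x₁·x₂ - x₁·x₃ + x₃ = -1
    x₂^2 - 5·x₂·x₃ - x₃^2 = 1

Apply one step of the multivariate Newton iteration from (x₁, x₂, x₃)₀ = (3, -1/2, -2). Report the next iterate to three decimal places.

(1.378, -0.320, -0.749)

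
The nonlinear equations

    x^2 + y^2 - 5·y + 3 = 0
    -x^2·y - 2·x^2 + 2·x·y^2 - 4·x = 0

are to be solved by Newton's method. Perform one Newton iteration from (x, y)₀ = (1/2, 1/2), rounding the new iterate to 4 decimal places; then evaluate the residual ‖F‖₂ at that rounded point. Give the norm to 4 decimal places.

At (1/2, 1/2): F = (1.0000, -2.3750).
Jacobian J = [[2·x, 2·y - 5], [-2·x·y - 4·x + 2·y^2 - 4, -x^2 + 4·x·y]].
At the point, J = [[1.0000, -4.0000], [-6.0000, 0.7500]] (det J = -23.2500).
Solving J·Δ = −F gives Δ = (-0.3763, 0.1559).
Then the next iterate is (x, y)₁ = (0.1237, 0.6559).
Re-evaluating at (0.1237, 0.6559): F = (0.166006, -0.429007), so ‖F‖₂ = 0.4600.

0.4600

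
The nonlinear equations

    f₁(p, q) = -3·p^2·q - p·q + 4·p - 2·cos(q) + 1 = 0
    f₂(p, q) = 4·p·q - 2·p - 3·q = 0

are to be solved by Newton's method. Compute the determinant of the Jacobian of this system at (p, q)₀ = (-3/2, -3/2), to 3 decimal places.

14.040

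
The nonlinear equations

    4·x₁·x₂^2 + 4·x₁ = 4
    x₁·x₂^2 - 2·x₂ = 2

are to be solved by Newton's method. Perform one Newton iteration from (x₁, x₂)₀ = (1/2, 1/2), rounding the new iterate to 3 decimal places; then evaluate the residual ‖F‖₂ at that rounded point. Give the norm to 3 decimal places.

11.725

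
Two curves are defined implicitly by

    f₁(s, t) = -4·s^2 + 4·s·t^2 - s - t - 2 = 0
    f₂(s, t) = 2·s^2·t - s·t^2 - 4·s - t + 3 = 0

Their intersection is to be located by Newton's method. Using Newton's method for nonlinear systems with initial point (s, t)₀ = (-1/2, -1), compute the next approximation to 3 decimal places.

(-9.000, 20.000)

At (-1/2, -1): F = (-3.500, 6.000).
Jacobian J = [[-8·s + 4·t^2 - 1, 8·s·t - 1], [4·s·t - t^2 - 4, 2·s^2 - 2·s·t - 1]].
At the point, J = [[7.000, 3.000], [-3.000, -1.500]] (det J = -1.500).
Solving J·Δ = −F gives Δ = (-8.500, 21.000).
Then the next iterate is (s, t)₁ = (-9.000, 20.000).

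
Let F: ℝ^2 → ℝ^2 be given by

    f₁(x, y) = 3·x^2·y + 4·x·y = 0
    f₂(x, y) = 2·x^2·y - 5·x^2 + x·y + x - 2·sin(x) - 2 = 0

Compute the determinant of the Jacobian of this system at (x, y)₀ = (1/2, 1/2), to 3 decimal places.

15.202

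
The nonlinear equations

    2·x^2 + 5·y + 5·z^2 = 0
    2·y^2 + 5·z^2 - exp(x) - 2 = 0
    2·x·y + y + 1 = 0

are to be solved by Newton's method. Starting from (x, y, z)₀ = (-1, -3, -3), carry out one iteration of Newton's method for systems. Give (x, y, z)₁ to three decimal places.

(-0.627, -1.236, -1.689)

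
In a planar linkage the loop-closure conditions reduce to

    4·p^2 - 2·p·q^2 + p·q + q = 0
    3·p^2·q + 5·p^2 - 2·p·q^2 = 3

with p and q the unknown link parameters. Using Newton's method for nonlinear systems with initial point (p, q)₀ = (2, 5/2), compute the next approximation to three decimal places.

(1.345, 2.181)

At (2, 5/2): F = (-1.500, 22.000).
Jacobian J = [[8·p - 2·q^2 + q, -4·p·q + p + 1], [6·p·q + 10·p - 2·q^2, 3·p^2 - 4·p·q]].
At the point, J = [[6.000, -17.000], [37.500, -8.000]] (det J = 589.500).
Solving J·Δ = −F gives Δ = (-0.655, -0.319).
Then the next iterate is (p, q)₁ = (1.345, 2.181).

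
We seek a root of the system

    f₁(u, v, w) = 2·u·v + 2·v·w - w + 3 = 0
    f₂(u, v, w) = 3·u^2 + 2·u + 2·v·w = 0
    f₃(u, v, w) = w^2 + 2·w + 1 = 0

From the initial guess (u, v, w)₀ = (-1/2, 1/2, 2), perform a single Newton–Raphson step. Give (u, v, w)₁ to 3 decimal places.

At (-1/2, 1/2, 2): F = (2.500, 1.750, 9.000).
Jacobian J = [[2·v, 2·u + 2·w, 2·v - 1], [6·u + 2, 2·w, 2·v], [0, 0, 2·w + 2]].
At the point, J = [[1.000, 3.000, 0.000], [-1.000, 4.000, 1.000], [0.000, 0.000, 6.000]] (det J = 42.000).
Solving J·Δ = −F gives Δ = (-1.321, -0.393, -1.500).
Then the next iterate is (u, v, w)₁ = (-1.821, 0.107, 0.500).

(-1.821, 0.107, 0.500)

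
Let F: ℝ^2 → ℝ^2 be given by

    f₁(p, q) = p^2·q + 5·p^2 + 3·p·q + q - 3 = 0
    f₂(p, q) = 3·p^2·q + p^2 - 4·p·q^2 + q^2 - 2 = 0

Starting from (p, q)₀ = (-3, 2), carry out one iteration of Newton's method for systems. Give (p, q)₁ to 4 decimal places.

(-1.7929, 1.4559)

At (-3, 2): F = (44.0000, 113.0000).
Jacobian J = [[2·p·q + 10·p + 3·q, p^2 + 3·p + 1], [6·p·q + 2·p - 4·q^2, 3·p^2 - 8·p·q + 2·q]].
At the point, J = [[-36.0000, 1.0000], [-58.0000, 79.0000]] (det J = -2786.0000).
Solving J·Δ = −F gives Δ = (1.2071, -0.5441).
Then the next iterate is (p, q)₁ = (-1.7929, 1.4559).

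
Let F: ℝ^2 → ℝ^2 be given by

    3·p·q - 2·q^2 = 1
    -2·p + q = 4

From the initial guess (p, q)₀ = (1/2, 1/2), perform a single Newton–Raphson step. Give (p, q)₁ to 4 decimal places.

At (1/2, 1/2): F = (-0.7500, -4.5000).
Jacobian J = [[3·q, 3·p - 4·q], [-2, 1]].
At the point, J = [[1.5000, -0.5000], [-2.0000, 1.0000]] (det J = 0.5000).
Solving J·Δ = −F gives Δ = (6.0000, 16.5000).
Then the next iterate is (p, q)₁ = (6.5000, 17.0000).

(6.5000, 17.0000)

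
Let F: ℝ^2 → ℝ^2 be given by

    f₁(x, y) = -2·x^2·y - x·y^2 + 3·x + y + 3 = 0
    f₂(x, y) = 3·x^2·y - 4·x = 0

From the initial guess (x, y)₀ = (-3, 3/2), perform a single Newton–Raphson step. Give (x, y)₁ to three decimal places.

At (-3, 3/2): F = (-24.750, 52.500).
Jacobian J = [[-4·x·y - y^2 + 3, -2·x^2 - 2·x·y + 1], [6·x·y - 4, 3·x^2]].
At the point, J = [[18.750, -8.000], [-31.000, 27.000]] (det J = 258.250).
Solving J·Δ = −F gives Δ = (0.961, -0.841).
Then the next iterate is (x, y)₁ = (-2.039, 0.659).

(-2.039, 0.659)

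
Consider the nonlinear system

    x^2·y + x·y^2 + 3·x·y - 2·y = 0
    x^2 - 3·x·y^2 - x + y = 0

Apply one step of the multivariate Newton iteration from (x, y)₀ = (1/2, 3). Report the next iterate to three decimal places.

At (1/2, 3): F = (3.750, -10.750).
Jacobian J = [[2·x·y + y^2 + 3·y, x^2 + 2·x·y + 3·x - 2], [2·x - 3·y^2 - 1, -6·x·y + 1]].
At the point, J = [[21.000, 2.750], [-27.000, -8.000]] (det J = -93.750).
Solving J·Δ = −F gives Δ = (-0.005, -1.328).
Then the next iterate is (x, y)₁ = (0.495, 1.672).

(0.495, 1.672)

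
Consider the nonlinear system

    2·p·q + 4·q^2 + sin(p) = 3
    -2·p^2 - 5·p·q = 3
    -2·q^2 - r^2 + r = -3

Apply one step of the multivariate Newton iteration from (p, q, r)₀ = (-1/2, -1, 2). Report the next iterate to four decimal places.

(0.3339, -0.9351, 1.7533)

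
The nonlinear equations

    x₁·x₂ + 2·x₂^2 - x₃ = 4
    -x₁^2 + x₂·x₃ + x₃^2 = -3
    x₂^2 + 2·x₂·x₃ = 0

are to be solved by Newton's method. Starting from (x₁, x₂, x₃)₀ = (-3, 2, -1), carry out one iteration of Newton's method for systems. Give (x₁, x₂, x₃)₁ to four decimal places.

(-1.8714, 1.7714, -0.8857)

At (-3, 2, -1): F = (-1.0000, -7.0000, 0.0000).
Jacobian J = [[x₂, x₁ + 4·x₂, -1], [-2·x₁, x₃, x₂ + 2·x₃], [0, 2·x₂ + 2·x₃, 2·x₂]].
At the point, J = [[2.0000, 5.0000, -1.0000], [6.0000, -1.0000, 0.0000], [0.0000, 2.0000, 4.0000]] (det J = -140.0000).
Solving J·Δ = −F gives Δ = (1.1286, -0.2286, 0.1143).
Then the next iterate is (x₁, x₂, x₃)₁ = (-1.8714, 1.7714, -0.8857).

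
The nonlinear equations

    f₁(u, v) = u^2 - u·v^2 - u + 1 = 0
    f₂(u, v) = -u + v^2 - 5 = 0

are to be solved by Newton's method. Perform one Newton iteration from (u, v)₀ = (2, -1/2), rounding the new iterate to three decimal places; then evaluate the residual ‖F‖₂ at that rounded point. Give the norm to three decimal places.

At (2, -1/2): F = (2.500, -6.750).
Jacobian J = [[2·u - v^2 - 1, -2·u·v], [-1, 2·v]].
At the point, J = [[2.750, 2.000], [-1.000, -1.000]] (det J = -0.750).
Solving J·Δ = −F gives Δ = (14.667, -21.417).
Then the next iterate is (u, v)₁ = (16.667, -21.917).
Re-evaluating at (16.667, -21.917): F = (-7743.95305, 458.68789), so ‖F‖₂ = 7757.526.

7757.526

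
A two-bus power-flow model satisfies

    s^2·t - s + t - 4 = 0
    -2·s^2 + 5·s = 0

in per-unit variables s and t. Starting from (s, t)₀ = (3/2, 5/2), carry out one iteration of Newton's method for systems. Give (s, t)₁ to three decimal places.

At (3/2, 5/2): F = (2.625, 3.000).
Jacobian J = [[2·s·t - 1, s^2 + 1], [-4·s + 5, 0]].
At the point, J = [[6.500, 3.250], [-1.000, 0.000]] (det J = 3.250).
Solving J·Δ = −F gives Δ = (3.000, -6.808).
Then the next iterate is (s, t)₁ = (4.500, -4.308).

(4.500, -4.308)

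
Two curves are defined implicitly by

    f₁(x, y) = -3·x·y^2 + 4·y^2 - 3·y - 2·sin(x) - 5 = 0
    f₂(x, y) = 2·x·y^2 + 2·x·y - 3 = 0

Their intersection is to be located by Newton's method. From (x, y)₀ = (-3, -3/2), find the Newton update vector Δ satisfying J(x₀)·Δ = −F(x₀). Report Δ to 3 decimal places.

At (-3, -3/2): F = (29.03224, -7.500).
Jacobian J = [[-3·y^2 - 2·cos(x), -6·x·y + 8·y - 3], [2·y^2 + 2·y, 4·x·y + 2·x]].
At the point, J = [[-4.77002, -42.000], [1.500, 12.000]] (det J = 5.75982).
Solving J·Δ = −F gives Δ = (-5.797, 1.350).

(-5.797, 1.350)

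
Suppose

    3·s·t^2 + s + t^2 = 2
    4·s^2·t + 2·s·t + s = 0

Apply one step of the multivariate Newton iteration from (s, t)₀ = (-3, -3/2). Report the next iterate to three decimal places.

At (-3, -3/2): F = (-23.000, -48.000).
Jacobian J = [[3·t^2 + 1, 6·s·t + 2·t], [8·s·t + 2·t + 1, 4·s^2 + 2·s]].
At the point, J = [[7.750, 24.000], [34.000, 30.000]] (det J = -583.500).
Solving J·Δ = −F gives Δ = (0.792, 0.703).
Then the next iterate is (s, t)₁ = (-2.208, -0.797).

(-2.208, -0.797)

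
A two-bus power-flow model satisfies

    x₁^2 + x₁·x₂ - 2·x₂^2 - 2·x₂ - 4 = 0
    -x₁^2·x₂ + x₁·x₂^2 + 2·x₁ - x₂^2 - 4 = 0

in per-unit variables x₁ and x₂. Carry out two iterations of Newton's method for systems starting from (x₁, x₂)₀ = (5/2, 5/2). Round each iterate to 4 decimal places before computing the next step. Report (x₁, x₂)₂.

(1.7691, -1.6589)

At (5/2, 5/2): F = (-9.0000, -5.2500).
Jacobian J = [[2·x₁ + x₂, x₁ - 4·x₂ - 2], [-2·x₁·x₂ + x₂^2 + 2, -x₁^2 + 2·x₁·x₂ - 2·x₂]].
At the point, J = [[7.5000, -9.5000], [-4.2500, 1.2500]] (det J = -31.0000).
Solving J·Δ = −F gives Δ = (-1.9718, -2.5040).
Then the next iterate is (x₁, x₂)₁ = (0.5282, -0.0040).
Round to (0.5282, -0.0040) and repeat: F = (-3.715150, -2.942492), J = [[1.0524, -1.4558], [2.004242, -0.275221]].
Δ = (1.2409, -1.6549), so (x₁, x₂)₂ = (1.7691, -1.6589).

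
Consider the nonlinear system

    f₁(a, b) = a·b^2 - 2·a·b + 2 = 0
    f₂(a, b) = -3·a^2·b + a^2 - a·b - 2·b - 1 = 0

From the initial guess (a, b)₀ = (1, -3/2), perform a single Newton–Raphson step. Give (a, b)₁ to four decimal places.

(0.9516, -0.1008)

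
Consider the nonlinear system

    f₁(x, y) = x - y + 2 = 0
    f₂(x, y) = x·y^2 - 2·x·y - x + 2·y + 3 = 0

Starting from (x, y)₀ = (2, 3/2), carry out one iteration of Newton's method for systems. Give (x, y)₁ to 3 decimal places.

At (2, 3/2): F = (2.500, 2.500).
Jacobian J = [[1, -1], [y^2 - 2·y - 1, 2·x·y - 2·x + 2]].
At the point, J = [[1.000, -1.000], [-1.750, 4.000]] (det J = 2.250).
Solving J·Δ = −F gives Δ = (-5.556, -3.056).
Then the next iterate is (x, y)₁ = (-3.556, -1.556).

(-3.556, -1.556)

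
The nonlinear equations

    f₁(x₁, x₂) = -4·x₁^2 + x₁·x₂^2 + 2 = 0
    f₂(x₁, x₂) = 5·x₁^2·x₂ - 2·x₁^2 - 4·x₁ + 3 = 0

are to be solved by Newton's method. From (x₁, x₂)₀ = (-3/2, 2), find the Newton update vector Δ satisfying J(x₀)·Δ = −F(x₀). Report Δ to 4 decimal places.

(-1.3125, -5.6667)

At (-3/2, 2): F = (-13.0000, 27.0000).
Jacobian J = [[-8·x₁ + x₂^2, 2·x₁·x₂], [10·x₁·x₂ - 4·x₁ - 4, 5·x₁^2]].
At the point, J = [[16.0000, -6.0000], [-28.0000, 11.2500]] (det J = 12.0000).
Solving J·Δ = −F gives Δ = (-1.3125, -5.6667).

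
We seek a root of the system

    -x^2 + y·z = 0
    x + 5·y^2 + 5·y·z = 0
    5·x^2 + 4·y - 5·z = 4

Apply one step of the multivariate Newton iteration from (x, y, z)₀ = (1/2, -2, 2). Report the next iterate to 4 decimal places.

At (1/2, -2, 2): F = (-4.2500, 0.5000, -20.7500).
Jacobian J = [[-2·x, z, y], [1, 10·y + 5·z, 5·y], [10·x, 4, -5]].
At the point, J = [[-1.0000, 2.0000, -2.0000], [1.0000, -10.0000, -10.0000], [5.0000, 4.0000, -5.0000]] (det J = -288.0000).
Solving J·Δ = −F gives Δ = (1.5573, 1.5547, -1.3490).
Then the next iterate is (x, y, z)₁ = (2.0573, -0.4453, 0.6510).

(2.0573, -0.4453, 0.6510)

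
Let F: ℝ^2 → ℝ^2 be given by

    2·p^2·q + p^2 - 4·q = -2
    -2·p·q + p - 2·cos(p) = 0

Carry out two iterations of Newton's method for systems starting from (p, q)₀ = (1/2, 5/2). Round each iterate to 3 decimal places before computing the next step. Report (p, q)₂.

(1.663, 0.578)

At (1/2, 5/2): F = (-6.500, -3.75517).
Jacobian J = [[4·p·q + 2·p, 2·p^2 - 4], [-2·q + 2·sin(p) + 1, -2·p]].
At the point, J = [[6.000, -3.500], [-3.04115, -1.000]] (det J = -16.64402).
Solving J·Δ = −F gives Δ = (-0.399, -2.541).
Then the next iterate is (p, q)₁ = (0.101, -0.041).
Round to (0.101, -0.041) and repeat: F = (2.17336, -1.88053), J = [[0.18544, -3.97960], [1.28366, -0.202]].
Δ = (1.562, 0.619), so (p, q)₂ = (1.663, 0.578).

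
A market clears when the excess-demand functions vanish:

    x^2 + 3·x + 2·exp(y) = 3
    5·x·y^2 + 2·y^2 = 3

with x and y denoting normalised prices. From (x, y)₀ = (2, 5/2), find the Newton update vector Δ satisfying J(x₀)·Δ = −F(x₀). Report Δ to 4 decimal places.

At (2, 5/2): F = (31.364988, 72.0000).
Jacobian J = [[2·x + 3, 2·exp(y)], [5·y^2, 10·x·y + 4·y]].
At the point, J = [[7.0000, 24.364988], [31.2500, 60.0000]] (det J = -341.405873).
Solving J·Δ = −F gives Δ = (0.3738, -1.3947).

(0.3738, -1.3947)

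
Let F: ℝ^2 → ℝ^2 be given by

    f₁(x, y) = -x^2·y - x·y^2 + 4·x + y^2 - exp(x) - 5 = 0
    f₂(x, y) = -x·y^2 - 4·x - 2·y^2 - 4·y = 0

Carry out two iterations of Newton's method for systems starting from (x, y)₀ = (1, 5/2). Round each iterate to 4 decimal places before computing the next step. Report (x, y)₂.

(-21.5933, 12.2283)

At (1, 5/2): F = (-6.218282, -32.7500).
Jacobian J = [[-2·x·y - y^2 - exp(x) + 4, -x^2 - 2·x·y + 2·y], [-y^2 - 4, -2·x·y - 4·y - 4]].
At the point, J = [[-9.968282, -1.0000], [-10.2500, -19.0000]] (det J = 179.147355).
Solving J·Δ = −F gives Δ = (-0.4767, -1.4665).
Then the next iterate is (x, y)₁ = (0.5233, 1.0335).
Round to (0.5233, 1.0335) and repeat: F = (-4.368230, -8.922393), J = [[0.162629, 0.711496], [-5.068122, -9.215661]].
Δ = (-22.1166, 11.1948), so (x, y)₂ = (-21.5933, 12.2283).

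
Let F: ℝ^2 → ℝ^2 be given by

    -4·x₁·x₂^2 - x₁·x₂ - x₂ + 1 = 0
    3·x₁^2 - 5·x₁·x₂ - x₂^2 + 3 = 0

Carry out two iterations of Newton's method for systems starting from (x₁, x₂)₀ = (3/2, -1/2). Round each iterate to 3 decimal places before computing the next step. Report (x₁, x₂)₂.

(1.898, -10.595)

At (3/2, -1/2): F = (0.750, 13.250).
Jacobian J = [[-4·x₂^2 - x₂, -8·x₁·x₂ - x₁ - 1], [6·x₁ - 5·x₂, -5·x₁ - 2·x₂]].
At the point, J = [[-0.500, 3.500], [11.500, -6.500]] (det J = -37.000).
Solving J·Δ = −F gives Δ = (-1.385, -0.412).
Then the next iterate is (x₁, x₂)₁ = (0.115, -0.912).
Round to (0.115, -0.912) and repeat: F = (1.63428, 2.73233), J = [[-2.41498, -0.27596], [5.250, 1.249]].
Δ = (1.783, -9.683), so (x₁, x₂)₂ = (1.898, -10.595).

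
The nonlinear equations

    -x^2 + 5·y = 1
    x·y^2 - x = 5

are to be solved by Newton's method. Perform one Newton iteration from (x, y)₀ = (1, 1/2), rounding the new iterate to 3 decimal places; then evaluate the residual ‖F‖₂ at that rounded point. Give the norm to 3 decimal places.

671.113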